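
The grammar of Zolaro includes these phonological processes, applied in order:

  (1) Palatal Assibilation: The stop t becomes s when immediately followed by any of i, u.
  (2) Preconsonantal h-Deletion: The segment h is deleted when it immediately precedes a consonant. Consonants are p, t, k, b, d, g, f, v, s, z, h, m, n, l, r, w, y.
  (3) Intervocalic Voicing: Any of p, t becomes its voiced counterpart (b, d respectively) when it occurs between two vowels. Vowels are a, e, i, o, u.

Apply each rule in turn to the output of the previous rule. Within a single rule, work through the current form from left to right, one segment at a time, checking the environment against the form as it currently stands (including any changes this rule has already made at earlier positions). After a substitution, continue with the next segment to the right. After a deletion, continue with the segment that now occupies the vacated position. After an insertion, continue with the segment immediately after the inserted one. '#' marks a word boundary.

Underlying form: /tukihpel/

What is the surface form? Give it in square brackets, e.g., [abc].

[sukibel]

(1) Palatal Assibilation: [tukihpel] → [sukihpel]
(2) Preconsonantal h-Deletion: [sukihpel] → [sukipel]
(3) Intervocalic Voicing: [sukipel] → [sukibel]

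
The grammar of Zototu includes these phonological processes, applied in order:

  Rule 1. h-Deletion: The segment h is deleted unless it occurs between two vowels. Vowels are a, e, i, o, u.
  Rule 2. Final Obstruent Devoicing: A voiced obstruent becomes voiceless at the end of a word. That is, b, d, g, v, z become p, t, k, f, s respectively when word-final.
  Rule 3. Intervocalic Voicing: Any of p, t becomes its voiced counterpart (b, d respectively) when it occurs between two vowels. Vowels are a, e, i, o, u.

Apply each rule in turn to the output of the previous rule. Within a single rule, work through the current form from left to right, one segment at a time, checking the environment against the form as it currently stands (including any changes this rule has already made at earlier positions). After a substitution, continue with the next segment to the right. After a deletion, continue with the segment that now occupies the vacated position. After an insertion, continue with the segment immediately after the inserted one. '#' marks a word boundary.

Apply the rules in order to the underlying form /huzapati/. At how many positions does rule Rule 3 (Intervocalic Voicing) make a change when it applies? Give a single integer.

2

Rule 1 h-Deletion: [huzapati] → [uzapati]
Rule 2 Final Obstruent Devoicing: no change — [uzapati]
Rule 3 Intervocalic Voicing: [uzapati] → [uzabadi]
Rule Rule 3 changed 2 position(s).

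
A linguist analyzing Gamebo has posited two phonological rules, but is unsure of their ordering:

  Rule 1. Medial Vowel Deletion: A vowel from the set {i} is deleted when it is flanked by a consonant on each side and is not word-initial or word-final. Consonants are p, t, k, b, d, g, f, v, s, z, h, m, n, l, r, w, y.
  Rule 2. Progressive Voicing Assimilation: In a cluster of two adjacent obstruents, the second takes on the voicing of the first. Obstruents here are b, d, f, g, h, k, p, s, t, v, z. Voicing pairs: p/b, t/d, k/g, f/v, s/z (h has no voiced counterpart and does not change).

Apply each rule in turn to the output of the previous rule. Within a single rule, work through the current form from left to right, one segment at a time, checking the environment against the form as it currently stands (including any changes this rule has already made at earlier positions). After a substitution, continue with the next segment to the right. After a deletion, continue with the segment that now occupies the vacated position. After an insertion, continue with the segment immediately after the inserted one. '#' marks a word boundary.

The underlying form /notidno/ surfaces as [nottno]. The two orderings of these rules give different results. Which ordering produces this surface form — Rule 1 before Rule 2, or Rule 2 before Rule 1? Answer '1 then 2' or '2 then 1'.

1 then 2

Order 1 then 2:
  1 Medial Vowel Deletion: [notidno] → [notdno]
  2 Progressive Voicing Assimilation: [notdno] → [nottno]
  result: [nottno]
Order 2 then 1:
  2 Progressive Voicing Assimilation: no change — [notidno]
  1 Medial Vowel Deletion: [notidno] → [notdno]
  result: [notdno]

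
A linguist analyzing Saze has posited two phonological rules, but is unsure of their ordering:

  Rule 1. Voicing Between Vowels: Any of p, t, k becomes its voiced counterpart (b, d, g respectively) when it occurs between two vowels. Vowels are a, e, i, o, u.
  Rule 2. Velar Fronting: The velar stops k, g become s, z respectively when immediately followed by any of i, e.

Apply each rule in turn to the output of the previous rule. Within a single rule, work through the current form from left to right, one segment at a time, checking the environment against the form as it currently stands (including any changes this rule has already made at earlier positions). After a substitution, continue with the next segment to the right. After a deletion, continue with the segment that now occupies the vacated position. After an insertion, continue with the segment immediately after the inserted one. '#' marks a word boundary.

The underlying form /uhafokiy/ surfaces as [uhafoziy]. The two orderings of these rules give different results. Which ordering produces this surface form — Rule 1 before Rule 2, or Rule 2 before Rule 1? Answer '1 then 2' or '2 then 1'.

Order 1 then 2:
  1 Voicing Between Vowels: [uhafokiy] → [uhafogiy]
  2 Velar Fronting: [uhafogiy] → [uhafoziy]
  result: [uhafoziy]
Order 2 then 1:
  2 Velar Fronting: [uhafokiy] → [uhafosiy]
  1 Voicing Between Vowels: no change — [uhafosiy]
  result: [uhafosiy]

1 then 2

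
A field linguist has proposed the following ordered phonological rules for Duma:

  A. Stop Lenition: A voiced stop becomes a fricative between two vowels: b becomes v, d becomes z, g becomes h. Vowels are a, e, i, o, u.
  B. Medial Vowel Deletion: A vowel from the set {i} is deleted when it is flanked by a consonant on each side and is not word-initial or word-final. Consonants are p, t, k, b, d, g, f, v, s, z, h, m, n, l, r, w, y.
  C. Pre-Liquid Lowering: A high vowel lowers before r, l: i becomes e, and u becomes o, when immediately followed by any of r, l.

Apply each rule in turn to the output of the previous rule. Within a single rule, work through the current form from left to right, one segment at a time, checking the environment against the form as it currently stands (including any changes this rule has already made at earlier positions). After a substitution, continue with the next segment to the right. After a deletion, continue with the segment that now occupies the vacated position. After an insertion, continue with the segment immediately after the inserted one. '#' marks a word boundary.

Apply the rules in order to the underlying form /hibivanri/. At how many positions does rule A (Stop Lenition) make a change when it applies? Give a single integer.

1

A Stop Lenition: [hibivanri] → [hivivanri]
B Medial Vowel Deletion: [hivivanri] → [hvvanri]
C Pre-Liquid Lowering: no change — [hvvanri]
Rule A changed 1 position(s).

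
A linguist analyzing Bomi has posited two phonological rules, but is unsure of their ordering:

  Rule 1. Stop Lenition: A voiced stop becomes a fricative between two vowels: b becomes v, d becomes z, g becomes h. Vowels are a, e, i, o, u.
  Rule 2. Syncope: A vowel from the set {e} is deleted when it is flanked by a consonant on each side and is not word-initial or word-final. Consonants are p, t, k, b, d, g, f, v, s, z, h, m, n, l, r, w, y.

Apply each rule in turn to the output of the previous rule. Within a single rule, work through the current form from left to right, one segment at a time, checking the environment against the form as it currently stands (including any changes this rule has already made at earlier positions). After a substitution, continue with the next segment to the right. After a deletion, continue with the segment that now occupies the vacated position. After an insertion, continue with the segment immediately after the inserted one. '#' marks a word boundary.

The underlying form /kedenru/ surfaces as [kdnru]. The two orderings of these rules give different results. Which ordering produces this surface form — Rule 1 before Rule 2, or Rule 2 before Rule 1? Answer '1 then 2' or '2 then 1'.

Order 1 then 2:
  1 Stop Lenition: [kedenru] → [kezenru]
  2 Syncope: [kezenru] → [kznru]
  result: [kznru]
Order 2 then 1:
  2 Syncope: [kedenru] → [kdnru]
  1 Stop Lenition: no change — [kdnru]
  result: [kdnru]

2 then 1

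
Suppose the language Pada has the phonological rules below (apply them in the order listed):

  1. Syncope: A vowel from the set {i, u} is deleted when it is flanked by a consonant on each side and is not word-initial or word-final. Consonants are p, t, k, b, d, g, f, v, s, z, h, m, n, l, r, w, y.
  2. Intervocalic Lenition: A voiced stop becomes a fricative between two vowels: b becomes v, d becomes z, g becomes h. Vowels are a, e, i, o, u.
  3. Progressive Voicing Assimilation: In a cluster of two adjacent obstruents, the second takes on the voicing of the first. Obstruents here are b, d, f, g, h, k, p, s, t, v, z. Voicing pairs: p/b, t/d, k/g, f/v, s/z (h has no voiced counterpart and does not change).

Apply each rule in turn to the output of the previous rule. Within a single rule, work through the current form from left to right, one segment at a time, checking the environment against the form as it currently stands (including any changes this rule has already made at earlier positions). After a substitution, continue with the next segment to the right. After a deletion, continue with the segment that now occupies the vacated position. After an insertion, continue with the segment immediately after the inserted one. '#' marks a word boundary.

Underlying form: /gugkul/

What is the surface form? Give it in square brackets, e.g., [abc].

[gggl]

1 Syncope: [gugkul] → [ggkl]
2 Intervocalic Lenition: no change — [ggkl]
3 Progressive Voicing Assimilation: [ggkl] → [gggl]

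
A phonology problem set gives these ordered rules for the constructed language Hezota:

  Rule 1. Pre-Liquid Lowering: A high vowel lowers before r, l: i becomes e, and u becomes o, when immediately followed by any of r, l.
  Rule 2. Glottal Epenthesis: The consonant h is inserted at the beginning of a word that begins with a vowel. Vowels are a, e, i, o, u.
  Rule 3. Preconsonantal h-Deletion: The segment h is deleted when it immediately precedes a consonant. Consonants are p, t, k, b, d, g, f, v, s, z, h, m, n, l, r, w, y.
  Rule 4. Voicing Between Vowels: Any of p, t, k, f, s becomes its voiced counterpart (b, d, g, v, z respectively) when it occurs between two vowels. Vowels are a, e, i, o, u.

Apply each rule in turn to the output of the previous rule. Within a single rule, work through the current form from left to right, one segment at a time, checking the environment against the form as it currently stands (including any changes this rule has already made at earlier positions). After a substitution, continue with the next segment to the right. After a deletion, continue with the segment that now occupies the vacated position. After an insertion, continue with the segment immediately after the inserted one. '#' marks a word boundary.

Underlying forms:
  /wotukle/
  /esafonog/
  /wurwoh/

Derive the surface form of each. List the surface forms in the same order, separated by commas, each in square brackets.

[wodukle], [hezavonog], [worwoh]

/wotukle/:
  Rule 1 Pre-Liquid Lowering: no change — [wotukle]
  Rule 2 Glottal Epenthesis: no change — [wotukle]
  Rule 3 Preconsonantal h-Deletion: no change — [wotukle]
  Rule 4 Voicing Between Vowels: [wotukle] → [wodukle]
/esafonog/:
  Rule 1 Pre-Liquid Lowering: no change — [esafonog]
  Rule 2 Glottal Epenthesis: [esafonog] → [hesafonog]
  Rule 3 Preconsonantal h-Deletion: no change — [hesafonog]
  Rule 4 Voicing Between Vowels: [hesafonog] → [hezavonog]
/wurwoh/:
  Rule 1 Pre-Liquid Lowering: [wurwoh] → [worwoh]
  Rule 2 Glottal Epenthesis: no change — [worwoh]
  Rule 3 Preconsonantal h-Deletion: no change — [worwoh]
  Rule 4 Voicing Between Vowels: no change — [worwoh]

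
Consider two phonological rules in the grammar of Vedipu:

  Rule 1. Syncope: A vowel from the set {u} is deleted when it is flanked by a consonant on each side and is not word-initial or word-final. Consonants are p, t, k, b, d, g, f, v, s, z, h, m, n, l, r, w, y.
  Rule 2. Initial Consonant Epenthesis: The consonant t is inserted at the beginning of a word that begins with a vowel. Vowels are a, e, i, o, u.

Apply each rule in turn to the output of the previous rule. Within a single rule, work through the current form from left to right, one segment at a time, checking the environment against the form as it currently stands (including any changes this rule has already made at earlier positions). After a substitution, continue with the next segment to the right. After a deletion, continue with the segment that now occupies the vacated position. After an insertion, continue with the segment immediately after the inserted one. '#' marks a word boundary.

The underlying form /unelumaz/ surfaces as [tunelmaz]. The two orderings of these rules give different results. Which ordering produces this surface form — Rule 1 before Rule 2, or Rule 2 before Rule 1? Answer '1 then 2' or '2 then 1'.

1 then 2

Order 1 then 2:
  1 Syncope: [unelumaz] → [unelmaz]
  2 Initial Consonant Epenthesis: [unelmaz] → [tunelmaz]
  result: [tunelmaz]
Order 2 then 1:
  2 Initial Consonant Epenthesis: [unelumaz] → [tunelumaz]
  1 Syncope: [tunelumaz] → [tnelmaz]
  result: [tnelmaz]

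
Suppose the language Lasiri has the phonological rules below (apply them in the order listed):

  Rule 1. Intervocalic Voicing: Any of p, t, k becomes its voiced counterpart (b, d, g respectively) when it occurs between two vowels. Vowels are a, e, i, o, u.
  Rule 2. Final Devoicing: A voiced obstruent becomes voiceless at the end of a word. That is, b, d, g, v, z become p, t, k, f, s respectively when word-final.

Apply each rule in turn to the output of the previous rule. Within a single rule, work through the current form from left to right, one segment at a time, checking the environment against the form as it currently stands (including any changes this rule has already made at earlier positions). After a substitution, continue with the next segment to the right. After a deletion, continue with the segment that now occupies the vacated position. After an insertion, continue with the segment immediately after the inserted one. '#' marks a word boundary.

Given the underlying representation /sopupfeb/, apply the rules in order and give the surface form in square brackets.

[sobupfep]

Rule 1 Intervocalic Voicing: [sopupfeb] → [sobupfeb]
Rule 2 Final Devoicing: [sobupfeb] → [sobupfep]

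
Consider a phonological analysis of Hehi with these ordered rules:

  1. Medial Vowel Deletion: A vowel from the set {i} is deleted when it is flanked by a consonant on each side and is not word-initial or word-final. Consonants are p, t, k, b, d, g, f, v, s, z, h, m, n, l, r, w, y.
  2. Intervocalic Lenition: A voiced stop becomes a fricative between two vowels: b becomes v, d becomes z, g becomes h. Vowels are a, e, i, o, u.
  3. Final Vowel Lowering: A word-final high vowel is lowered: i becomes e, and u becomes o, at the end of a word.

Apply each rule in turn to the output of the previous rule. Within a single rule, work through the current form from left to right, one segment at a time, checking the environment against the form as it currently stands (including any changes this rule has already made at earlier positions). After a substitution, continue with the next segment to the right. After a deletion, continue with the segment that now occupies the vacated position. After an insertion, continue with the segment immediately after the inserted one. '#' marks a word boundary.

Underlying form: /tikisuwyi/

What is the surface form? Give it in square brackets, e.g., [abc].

[tksuwye]

1 Medial Vowel Deletion: [tikisuwyi] → [tksuwyi]
2 Intervocalic Lenition: no change — [tksuwyi]
3 Final Vowel Lowering: [tksuwyi] → [tksuwye]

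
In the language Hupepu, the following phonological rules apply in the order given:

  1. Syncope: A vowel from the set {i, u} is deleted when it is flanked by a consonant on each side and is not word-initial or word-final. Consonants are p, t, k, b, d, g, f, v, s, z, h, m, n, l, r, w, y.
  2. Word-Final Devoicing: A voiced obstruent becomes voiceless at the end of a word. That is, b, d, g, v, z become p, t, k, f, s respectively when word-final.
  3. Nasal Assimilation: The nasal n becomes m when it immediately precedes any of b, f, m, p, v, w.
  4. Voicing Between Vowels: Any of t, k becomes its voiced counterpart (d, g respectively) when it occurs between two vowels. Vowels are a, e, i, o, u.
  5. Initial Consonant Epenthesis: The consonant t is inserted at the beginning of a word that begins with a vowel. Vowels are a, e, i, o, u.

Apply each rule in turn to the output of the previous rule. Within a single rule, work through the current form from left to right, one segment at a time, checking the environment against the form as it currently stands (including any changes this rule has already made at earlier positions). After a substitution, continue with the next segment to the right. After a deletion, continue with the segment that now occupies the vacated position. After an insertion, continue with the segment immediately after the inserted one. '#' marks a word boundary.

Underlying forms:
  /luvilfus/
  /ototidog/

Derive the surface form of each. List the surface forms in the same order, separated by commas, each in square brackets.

/luvilfus/:
  1 Syncope: [luvilfus] → [lvlfs]
  2 Word-Final Devoicing: no change — [lvlfs]
  3 Nasal Assimilation: no change — [lvlfs]
  4 Voicing Between Vowels: no change — [lvlfs]
  5 Initial Consonant Epenthesis: no change — [lvlfs]
/ototidog/:
  1 Syncope: [ototidog] → [ototdog]
  2 Word-Final Devoicing: [ototdog] → [ototdok]
  3 Nasal Assimilation: no change — [ototdok]
  4 Voicing Between Vowels: [ototdok] → [odotdok]
  5 Initial Consonant Epenthesis: [odotdok] → [todotdok]

[lvlfs], [todotdok]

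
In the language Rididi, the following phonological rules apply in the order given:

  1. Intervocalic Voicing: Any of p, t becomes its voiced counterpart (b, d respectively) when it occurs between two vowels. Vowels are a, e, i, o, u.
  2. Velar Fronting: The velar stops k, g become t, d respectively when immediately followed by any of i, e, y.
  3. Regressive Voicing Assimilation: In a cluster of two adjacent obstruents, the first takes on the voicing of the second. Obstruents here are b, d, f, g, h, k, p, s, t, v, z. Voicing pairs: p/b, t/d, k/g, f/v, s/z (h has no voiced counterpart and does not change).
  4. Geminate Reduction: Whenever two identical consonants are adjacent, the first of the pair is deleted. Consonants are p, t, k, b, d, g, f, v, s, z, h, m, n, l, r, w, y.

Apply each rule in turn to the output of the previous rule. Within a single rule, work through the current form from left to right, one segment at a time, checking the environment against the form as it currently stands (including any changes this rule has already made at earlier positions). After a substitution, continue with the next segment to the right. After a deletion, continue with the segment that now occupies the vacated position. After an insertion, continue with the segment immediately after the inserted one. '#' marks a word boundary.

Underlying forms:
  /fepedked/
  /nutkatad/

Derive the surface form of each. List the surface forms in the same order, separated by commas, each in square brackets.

[febeted], [nutkadad]

/fepedked/:
  1 Intervocalic Voicing: [fepedked] → [febedked]
  2 Velar Fronting: [febedked] → [febedted]
  3 Regressive Voicing Assimilation: [febedted] → [febetted]
  4 Geminate Reduction: [febetted] → [febeted]
/nutkatad/:
  1 Intervocalic Voicing: [nutkatad] → [nutkadad]
  2 Velar Fronting: no change — [nutkadad]
  3 Regressive Voicing Assimilation: no change — [nutkadad]
  4 Geminate Reduction: no change — [nutkadad]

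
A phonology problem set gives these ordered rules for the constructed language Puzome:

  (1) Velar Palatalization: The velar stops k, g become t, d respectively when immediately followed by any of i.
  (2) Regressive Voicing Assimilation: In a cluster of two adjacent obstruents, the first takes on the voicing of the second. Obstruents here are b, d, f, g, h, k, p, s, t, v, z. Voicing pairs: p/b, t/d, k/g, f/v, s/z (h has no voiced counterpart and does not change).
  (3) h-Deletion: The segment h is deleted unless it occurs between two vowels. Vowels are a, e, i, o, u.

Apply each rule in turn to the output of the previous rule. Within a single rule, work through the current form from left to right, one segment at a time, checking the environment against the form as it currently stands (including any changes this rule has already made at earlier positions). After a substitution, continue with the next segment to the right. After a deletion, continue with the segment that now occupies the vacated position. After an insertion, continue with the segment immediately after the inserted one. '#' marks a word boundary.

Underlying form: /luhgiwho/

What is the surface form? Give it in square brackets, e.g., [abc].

[ludiwo]

(1) Velar Palatalization: [luhgiwho] → [luhdiwho]
(2) Regressive Voicing Assimilation: no change — [luhdiwho]
(3) h-Deletion: [luhdiwho] → [ludiwo]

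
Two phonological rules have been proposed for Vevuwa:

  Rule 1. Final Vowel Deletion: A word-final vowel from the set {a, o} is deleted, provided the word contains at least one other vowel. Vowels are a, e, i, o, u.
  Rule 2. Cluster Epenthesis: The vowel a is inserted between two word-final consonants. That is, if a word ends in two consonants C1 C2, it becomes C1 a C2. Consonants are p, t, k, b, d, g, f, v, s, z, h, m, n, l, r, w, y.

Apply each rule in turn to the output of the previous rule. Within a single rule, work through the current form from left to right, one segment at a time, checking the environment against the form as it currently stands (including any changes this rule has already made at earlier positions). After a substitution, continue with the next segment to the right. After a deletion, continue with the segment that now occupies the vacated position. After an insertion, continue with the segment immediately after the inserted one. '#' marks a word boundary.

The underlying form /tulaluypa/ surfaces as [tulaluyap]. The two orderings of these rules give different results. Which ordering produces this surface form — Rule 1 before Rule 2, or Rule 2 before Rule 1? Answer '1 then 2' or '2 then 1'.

Order 1 then 2:
  1 Final Vowel Deletion: [tulaluypa] → [tulaluyp]
  2 Cluster Epenthesis: [tulaluyp] → [tulaluyap]
  result: [tulaluyap]
Order 2 then 1:
  2 Cluster Epenthesis: no change — [tulaluypa]
  1 Final Vowel Deletion: [tulaluypa] → [tulaluyp]
  result: [tulaluyp]

1 then 2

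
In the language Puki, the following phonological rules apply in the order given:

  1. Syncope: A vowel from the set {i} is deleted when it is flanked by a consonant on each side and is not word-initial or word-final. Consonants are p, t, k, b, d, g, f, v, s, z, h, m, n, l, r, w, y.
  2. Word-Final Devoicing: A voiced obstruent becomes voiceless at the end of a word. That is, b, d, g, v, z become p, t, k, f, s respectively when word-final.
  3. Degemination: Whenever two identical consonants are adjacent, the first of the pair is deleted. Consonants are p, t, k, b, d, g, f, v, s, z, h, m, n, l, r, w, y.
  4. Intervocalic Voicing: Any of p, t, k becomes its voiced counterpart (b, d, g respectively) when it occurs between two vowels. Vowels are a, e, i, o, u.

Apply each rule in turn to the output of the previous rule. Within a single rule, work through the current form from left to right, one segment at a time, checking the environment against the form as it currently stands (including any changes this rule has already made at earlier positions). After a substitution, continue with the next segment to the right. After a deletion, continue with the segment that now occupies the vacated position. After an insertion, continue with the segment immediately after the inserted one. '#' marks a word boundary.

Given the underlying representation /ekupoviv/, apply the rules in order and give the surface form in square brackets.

[egubovf]

1 Syncope: [ekupoviv] → [ekupovv]
2 Word-Final Devoicing: [ekupovv] → [ekupovf]
3 Degemination: no change — [ekupovf]
4 Intervocalic Voicing: [ekupovf] → [egubovf]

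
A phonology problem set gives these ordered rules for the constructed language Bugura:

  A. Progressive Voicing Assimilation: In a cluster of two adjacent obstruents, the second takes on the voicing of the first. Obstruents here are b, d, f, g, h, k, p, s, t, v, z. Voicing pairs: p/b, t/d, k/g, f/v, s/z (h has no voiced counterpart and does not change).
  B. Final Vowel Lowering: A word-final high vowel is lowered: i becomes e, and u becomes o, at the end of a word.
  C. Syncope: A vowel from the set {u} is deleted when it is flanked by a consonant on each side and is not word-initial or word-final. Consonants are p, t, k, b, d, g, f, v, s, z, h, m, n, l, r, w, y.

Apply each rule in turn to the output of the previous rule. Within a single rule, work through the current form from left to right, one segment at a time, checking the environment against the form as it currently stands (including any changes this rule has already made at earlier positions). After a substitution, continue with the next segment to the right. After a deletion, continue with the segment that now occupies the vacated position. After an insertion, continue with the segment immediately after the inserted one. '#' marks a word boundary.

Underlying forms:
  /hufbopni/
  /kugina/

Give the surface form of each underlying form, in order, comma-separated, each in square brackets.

[hfpopne], [kgina]

/hufbopni/:
  A Progressive Voicing Assimilation: [hufbopni] → [hufpopni]
  B Final Vowel Lowering: [hufpopni] → [hufpopne]
  C Syncope: [hufpopne] → [hfpopne]
/kugina/:
  A Progressive Voicing Assimilation: no change — [kugina]
  B Final Vowel Lowering: no change — [kugina]
  C Syncope: [kugina] → [kgina]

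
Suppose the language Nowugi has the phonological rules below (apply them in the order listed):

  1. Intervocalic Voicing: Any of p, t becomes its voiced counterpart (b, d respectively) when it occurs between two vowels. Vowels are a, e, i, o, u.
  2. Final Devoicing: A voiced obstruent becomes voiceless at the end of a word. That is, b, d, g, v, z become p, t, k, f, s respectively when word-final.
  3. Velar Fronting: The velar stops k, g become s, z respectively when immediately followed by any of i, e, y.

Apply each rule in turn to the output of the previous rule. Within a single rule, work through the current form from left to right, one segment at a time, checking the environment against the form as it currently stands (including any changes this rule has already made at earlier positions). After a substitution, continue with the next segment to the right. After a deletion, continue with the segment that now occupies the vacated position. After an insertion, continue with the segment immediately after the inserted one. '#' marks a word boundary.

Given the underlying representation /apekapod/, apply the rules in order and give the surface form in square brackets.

[abekabot]

1 Intervocalic Voicing: [apekapod] → [abekabod]
2 Final Devoicing: [abekabod] → [abekabot]
3 Velar Fronting: no change — [abekabot]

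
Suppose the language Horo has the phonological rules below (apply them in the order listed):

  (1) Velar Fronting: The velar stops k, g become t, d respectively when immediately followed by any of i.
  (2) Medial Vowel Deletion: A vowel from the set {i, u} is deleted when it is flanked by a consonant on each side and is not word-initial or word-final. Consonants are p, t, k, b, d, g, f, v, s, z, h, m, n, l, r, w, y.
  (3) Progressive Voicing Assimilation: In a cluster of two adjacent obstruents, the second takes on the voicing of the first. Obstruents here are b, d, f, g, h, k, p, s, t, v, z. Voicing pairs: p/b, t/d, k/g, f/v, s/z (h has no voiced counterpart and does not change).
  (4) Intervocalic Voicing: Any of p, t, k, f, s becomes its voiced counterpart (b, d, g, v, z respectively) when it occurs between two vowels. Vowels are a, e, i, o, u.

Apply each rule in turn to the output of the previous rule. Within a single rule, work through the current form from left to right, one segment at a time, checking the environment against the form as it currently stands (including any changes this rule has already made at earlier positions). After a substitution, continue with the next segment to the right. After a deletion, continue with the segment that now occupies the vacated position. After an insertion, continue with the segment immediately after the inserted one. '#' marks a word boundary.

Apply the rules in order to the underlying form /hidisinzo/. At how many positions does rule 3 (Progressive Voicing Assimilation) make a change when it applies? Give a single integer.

1

(1) Velar Fronting: no change — [hidisinzo]
(2) Medial Vowel Deletion: [hidisinzo] → [hdsnzo]
(3) Progressive Voicing Assimilation: [hdsnzo] → [htsnzo]
(4) Intervocalic Voicing: no change — [htsnzo]
Rule 3 changed 1 position(s).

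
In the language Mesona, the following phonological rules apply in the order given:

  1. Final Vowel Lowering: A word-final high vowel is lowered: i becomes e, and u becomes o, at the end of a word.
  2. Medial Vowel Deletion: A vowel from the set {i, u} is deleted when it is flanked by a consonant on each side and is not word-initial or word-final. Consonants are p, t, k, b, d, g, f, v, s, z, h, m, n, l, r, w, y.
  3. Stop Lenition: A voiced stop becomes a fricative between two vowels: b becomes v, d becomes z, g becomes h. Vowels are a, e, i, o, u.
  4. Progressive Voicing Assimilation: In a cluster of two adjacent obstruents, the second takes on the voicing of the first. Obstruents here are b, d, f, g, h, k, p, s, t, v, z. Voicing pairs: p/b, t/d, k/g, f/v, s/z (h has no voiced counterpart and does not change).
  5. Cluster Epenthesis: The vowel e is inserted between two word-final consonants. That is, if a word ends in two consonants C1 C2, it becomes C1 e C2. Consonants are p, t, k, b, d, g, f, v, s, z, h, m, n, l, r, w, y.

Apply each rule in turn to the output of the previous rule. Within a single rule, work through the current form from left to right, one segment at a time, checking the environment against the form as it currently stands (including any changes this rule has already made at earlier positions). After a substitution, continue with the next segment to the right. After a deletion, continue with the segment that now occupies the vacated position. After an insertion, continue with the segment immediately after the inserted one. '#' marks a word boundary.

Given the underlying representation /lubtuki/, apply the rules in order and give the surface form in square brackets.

[lbdge]

1 Final Vowel Lowering: [lubtuki] → [lubtuke]
2 Medial Vowel Deletion: [lubtuke] → [lbtke]
3 Stop Lenition: no change — [lbtke]
4 Progressive Voicing Assimilation: [lbtke] → [lbdge]
5 Cluster Epenthesis: no change — [lbdge]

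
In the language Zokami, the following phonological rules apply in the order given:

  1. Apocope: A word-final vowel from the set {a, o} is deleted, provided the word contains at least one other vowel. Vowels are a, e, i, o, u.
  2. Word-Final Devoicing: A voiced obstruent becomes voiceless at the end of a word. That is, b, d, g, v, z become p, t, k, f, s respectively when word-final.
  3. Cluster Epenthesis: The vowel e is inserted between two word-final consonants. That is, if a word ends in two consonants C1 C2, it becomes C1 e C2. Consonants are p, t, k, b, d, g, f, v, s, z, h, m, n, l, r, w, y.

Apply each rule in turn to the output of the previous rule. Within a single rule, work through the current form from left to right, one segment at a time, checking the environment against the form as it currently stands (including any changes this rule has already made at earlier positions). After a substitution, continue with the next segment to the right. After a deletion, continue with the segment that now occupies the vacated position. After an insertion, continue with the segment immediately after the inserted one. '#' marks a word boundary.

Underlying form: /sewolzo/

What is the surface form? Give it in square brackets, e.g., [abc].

1 Apocope: [sewolzo] → [sewolz]
2 Word-Final Devoicing: [sewolz] → [sewols]
3 Cluster Epenthesis: [sewols] → [sewoles]

[sewoles]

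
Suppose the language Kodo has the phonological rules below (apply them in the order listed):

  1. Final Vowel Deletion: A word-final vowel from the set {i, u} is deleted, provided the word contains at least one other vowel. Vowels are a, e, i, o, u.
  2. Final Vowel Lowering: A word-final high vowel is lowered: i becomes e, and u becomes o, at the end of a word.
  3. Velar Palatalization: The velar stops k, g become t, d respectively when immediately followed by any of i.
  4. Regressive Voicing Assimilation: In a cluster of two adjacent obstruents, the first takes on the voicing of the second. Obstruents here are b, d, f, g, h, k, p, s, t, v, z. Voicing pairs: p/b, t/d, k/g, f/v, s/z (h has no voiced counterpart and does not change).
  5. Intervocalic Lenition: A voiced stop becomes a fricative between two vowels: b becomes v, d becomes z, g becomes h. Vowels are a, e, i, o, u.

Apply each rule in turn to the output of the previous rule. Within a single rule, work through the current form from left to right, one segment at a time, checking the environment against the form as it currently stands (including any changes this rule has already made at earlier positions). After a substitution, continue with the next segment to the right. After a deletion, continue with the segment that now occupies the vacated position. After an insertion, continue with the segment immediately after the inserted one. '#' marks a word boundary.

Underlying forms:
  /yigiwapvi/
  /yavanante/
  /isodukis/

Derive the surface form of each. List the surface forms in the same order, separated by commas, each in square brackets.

/yigiwapvi/:
  1 Final Vowel Deletion: [yigiwapvi] → [yigiwapv]
  2 Final Vowel Lowering: no change — [yigiwapv]
  3 Velar Palatalization: [yigiwapv] → [yidiwapv]
  4 Regressive Voicing Assimilation: [yidiwapv] → [yidiwabv]
  5 Intervocalic Lenition: [yidiwabv] → [yiziwabv]
/yavanante/:
  1 Final Vowel Deletion: no change — [yavanante]
  2 Final Vowel Lowering: no change — [yavanante]
  3 Velar Palatalization: no change — [yavanante]
  4 Regressive Voicing Assimilation: no change — [yavanante]
  5 Intervocalic Lenition: no change — [yavanante]
/isodukis/:
  1 Final Vowel Deletion: no change — [isodukis]
  2 Final Vowel Lowering: no change — [isodukis]
  3 Velar Palatalization: [isodukis] → [isodutis]
  4 Regressive Voicing Assimilation: no change — [isodutis]
  5 Intervocalic Lenition: [isodutis] → [isozutis]

[yiziwabv], [yavanante], [isozutis]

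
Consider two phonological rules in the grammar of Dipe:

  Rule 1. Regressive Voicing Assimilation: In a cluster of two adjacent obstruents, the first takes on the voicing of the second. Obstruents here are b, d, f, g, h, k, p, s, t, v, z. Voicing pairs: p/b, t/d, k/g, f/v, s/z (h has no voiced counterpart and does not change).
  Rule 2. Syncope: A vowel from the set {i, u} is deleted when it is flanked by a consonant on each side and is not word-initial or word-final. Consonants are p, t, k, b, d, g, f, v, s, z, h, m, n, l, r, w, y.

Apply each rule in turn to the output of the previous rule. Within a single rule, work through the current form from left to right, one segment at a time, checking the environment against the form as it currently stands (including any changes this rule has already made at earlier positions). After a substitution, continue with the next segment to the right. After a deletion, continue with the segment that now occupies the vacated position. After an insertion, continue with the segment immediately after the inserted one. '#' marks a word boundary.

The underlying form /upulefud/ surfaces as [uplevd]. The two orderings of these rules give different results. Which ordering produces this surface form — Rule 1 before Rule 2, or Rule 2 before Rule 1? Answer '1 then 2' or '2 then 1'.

2 then 1

Order 1 then 2:
  1 Regressive Voicing Assimilation: no change — [upulefud]
  2 Syncope: [upulefud] → [uplefd]
  result: [uplefd]
Order 2 then 1:
  2 Syncope: [upulefud] → [uplefd]
  1 Regressive Voicing Assimilation: [uplefd] → [uplevd]
  result: [uplevd]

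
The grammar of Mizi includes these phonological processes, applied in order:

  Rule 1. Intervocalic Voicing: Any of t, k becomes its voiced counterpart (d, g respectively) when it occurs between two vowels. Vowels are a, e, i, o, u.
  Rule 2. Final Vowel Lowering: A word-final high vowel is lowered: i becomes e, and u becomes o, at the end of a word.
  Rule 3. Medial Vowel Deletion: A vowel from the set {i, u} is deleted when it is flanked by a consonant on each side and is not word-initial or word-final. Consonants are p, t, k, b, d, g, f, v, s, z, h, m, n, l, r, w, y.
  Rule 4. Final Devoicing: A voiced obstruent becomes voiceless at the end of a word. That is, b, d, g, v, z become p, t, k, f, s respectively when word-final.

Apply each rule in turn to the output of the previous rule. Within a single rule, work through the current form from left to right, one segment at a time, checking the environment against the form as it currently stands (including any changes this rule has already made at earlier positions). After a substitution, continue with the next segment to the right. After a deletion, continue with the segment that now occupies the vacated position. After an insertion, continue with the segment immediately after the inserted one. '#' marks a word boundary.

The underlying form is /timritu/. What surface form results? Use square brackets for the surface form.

[tmrdo]

Rule 1 Intervocalic Voicing: [timritu] → [timridu]
Rule 2 Final Vowel Lowering: [timridu] → [timrido]
Rule 3 Medial Vowel Deletion: [timrido] → [tmrdo]
Rule 4 Final Devoicing: no change — [tmrdo]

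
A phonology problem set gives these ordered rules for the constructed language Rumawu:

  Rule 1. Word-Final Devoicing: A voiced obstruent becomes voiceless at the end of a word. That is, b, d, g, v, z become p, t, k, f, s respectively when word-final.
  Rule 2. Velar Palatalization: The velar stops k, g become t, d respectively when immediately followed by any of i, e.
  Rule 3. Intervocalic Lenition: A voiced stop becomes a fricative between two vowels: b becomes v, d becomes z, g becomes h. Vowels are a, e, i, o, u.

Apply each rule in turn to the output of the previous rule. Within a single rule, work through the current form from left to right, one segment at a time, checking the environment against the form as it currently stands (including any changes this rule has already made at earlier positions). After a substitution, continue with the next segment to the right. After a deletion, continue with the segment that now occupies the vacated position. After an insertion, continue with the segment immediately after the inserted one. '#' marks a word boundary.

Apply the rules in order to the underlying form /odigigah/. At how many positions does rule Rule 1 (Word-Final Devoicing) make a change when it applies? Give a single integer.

0

Rule 1 Word-Final Devoicing: no change — [odigigah]
Rule 2 Velar Palatalization: [odigigah] → [odidigah]
Rule 3 Intervocalic Lenition: [odidigah] → [ozizihah]
Rule Rule 1 changed 0 position(s).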